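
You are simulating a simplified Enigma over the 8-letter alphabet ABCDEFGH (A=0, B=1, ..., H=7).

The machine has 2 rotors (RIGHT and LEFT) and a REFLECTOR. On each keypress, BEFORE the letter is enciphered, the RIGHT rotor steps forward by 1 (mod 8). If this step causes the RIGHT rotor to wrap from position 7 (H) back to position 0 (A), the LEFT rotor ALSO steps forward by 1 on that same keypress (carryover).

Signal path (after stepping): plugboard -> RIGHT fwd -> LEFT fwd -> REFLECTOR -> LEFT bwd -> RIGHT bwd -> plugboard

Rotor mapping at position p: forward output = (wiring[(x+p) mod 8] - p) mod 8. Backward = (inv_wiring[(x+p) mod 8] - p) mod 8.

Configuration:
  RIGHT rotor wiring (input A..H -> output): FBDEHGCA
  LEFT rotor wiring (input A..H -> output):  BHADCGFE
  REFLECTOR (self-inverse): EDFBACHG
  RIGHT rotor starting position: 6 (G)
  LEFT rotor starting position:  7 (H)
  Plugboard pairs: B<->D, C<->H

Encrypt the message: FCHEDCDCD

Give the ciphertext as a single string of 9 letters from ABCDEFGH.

Answer: AHAGGAABB

Derivation:
Char 1 ('F'): step: R->7, L=7; F->plug->F->R->A->L->F->refl->C->L'->B->R'->A->plug->A
Char 2 ('C'): step: R->0, L->0 (L advanced); C->plug->H->R->A->L->B->refl->D->L'->D->R'->C->plug->H
Char 3 ('H'): step: R->1, L=0; H->plug->C->R->D->L->D->refl->B->L'->A->R'->A->plug->A
Char 4 ('E'): step: R->2, L=0; E->plug->E->R->A->L->B->refl->D->L'->D->R'->G->plug->G
Char 5 ('D'): step: R->3, L=0; D->plug->B->R->E->L->C->refl->F->L'->G->R'->G->plug->G
Char 6 ('C'): step: R->4, L=0; C->plug->H->R->A->L->B->refl->D->L'->D->R'->A->plug->A
Char 7 ('D'): step: R->5, L=0; D->plug->B->R->F->L->G->refl->H->L'->B->R'->A->plug->A
Char 8 ('C'): step: R->6, L=0; C->plug->H->R->A->L->B->refl->D->L'->D->R'->D->plug->B
Char 9 ('D'): step: R->7, L=0; D->plug->B->R->G->L->F->refl->C->L'->E->R'->D->plug->B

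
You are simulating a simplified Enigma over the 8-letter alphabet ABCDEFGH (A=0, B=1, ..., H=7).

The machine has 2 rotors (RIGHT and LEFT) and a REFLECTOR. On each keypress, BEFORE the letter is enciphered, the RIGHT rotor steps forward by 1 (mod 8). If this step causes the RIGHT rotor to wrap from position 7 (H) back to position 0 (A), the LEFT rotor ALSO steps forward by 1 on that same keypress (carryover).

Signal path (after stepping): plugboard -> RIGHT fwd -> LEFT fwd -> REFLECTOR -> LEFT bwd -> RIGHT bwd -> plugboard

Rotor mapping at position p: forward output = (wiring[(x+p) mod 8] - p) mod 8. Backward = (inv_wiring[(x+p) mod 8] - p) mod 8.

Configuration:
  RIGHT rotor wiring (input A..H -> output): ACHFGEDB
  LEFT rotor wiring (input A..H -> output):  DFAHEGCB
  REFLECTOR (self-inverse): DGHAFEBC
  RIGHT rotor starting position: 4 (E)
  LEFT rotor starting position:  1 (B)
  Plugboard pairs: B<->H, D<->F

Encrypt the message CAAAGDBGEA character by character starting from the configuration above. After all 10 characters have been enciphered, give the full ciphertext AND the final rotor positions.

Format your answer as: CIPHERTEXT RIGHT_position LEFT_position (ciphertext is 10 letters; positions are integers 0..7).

Char 1 ('C'): step: R->5, L=1; C->plug->C->R->E->L->F->refl->E->L'->A->R'->G->plug->G
Char 2 ('A'): step: R->6, L=1; A->plug->A->R->F->L->B->refl->G->L'->C->R'->C->plug->C
Char 3 ('A'): step: R->7, L=1; A->plug->A->R->C->L->G->refl->B->L'->F->R'->G->plug->G
Char 4 ('A'): step: R->0, L->2 (L advanced); A->plug->A->R->A->L->G->refl->B->L'->G->R'->E->plug->E
Char 5 ('G'): step: R->1, L=2; G->plug->G->R->A->L->G->refl->B->L'->G->R'->B->plug->H
Char 6 ('D'): step: R->2, L=2; D->plug->F->R->H->L->D->refl->A->L'->E->R'->C->plug->C
Char 7 ('B'): step: R->3, L=2; B->plug->H->R->E->L->A->refl->D->L'->H->R'->G->plug->G
Char 8 ('G'): step: R->4, L=2; G->plug->G->R->D->L->E->refl->F->L'->B->R'->H->plug->B
Char 9 ('E'): step: R->5, L=2; E->plug->E->R->F->L->H->refl->C->L'->C->R'->F->plug->D
Char 10 ('A'): step: R->6, L=2; A->plug->A->R->F->L->H->refl->C->L'->C->R'->C->plug->C
Final: ciphertext=GCGEHCGBDC, RIGHT=6, LEFT=2

Answer: GCGEHCGBDC 6 2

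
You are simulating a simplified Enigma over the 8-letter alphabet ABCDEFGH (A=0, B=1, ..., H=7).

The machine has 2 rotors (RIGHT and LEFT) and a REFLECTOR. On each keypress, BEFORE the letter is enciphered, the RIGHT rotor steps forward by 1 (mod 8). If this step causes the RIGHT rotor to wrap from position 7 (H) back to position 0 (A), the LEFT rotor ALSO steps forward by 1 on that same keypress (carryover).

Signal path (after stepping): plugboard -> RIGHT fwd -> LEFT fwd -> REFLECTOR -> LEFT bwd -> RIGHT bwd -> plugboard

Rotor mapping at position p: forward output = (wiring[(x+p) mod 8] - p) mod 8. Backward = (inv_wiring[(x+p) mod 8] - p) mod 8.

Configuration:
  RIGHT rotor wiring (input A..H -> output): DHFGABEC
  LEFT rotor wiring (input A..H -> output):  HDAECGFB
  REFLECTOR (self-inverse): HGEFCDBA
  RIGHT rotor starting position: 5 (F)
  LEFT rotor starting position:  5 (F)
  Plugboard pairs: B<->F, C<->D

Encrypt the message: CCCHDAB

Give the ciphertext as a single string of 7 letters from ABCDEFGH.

Char 1 ('C'): step: R->6, L=5; C->plug->D->R->B->L->A->refl->H->L'->G->R'->A->plug->A
Char 2 ('C'): step: R->7, L=5; C->plug->D->R->G->L->H->refl->A->L'->B->R'->F->plug->B
Char 3 ('C'): step: R->0, L->6 (L advanced); C->plug->D->R->G->L->E->refl->C->L'->E->R'->G->plug->G
Char 4 ('H'): step: R->1, L=6; H->plug->H->R->C->L->B->refl->G->L'->F->R'->C->plug->D
Char 5 ('D'): step: R->2, L=6; D->plug->C->R->G->L->E->refl->C->L'->E->R'->B->plug->F
Char 6 ('A'): step: R->3, L=6; A->plug->A->R->D->L->F->refl->D->L'->B->R'->D->plug->C
Char 7 ('B'): step: R->4, L=6; B->plug->F->R->D->L->F->refl->D->L'->B->R'->G->plug->G

Answer: ABGDFCG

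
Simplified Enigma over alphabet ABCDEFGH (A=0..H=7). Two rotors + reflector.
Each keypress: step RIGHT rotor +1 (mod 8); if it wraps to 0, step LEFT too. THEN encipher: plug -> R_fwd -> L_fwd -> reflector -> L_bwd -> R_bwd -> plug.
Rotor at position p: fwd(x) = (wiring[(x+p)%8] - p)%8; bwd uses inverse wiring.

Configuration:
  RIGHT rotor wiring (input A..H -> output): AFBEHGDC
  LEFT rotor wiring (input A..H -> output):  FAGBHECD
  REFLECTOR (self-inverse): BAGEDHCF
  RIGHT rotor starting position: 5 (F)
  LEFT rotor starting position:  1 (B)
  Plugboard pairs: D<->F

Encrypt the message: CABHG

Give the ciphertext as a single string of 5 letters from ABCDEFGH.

Answer: ACFCD

Derivation:
Char 1 ('C'): step: R->6, L=1; C->plug->C->R->C->L->A->refl->B->L'->F->R'->A->plug->A
Char 2 ('A'): step: R->7, L=1; A->plug->A->R->D->L->G->refl->C->L'->G->R'->C->plug->C
Char 3 ('B'): step: R->0, L->2 (L advanced); B->plug->B->R->F->L->B->refl->A->L'->E->R'->D->plug->F
Char 4 ('H'): step: R->1, L=2; H->plug->H->R->H->L->G->refl->C->L'->D->R'->C->plug->C
Char 5 ('G'): step: R->2, L=2; G->plug->G->R->G->L->D->refl->E->L'->A->R'->F->plug->D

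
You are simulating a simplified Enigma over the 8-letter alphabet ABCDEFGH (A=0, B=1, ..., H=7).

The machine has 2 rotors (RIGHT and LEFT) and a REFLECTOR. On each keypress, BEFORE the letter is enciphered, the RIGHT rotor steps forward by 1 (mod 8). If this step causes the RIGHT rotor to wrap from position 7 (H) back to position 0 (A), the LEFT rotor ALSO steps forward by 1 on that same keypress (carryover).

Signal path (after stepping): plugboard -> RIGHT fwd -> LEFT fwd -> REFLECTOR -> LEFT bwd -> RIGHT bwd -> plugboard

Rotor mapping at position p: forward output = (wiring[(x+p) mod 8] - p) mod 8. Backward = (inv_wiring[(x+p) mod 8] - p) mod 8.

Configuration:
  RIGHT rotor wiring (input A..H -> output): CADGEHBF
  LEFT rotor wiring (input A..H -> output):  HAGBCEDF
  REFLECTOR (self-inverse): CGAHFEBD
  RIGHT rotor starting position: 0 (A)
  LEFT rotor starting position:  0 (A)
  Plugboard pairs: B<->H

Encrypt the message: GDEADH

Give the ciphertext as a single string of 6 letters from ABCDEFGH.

Char 1 ('G'): step: R->1, L=0; G->plug->G->R->E->L->C->refl->A->L'->B->R'->H->plug->B
Char 2 ('D'): step: R->2, L=0; D->plug->D->R->F->L->E->refl->F->L'->H->R'->E->plug->E
Char 3 ('E'): step: R->3, L=0; E->plug->E->R->C->L->G->refl->B->L'->D->R'->A->plug->A
Char 4 ('A'): step: R->4, L=0; A->plug->A->R->A->L->H->refl->D->L'->G->R'->E->plug->E
Char 5 ('D'): step: R->5, L=0; D->plug->D->R->F->L->E->refl->F->L'->H->R'->H->plug->B
Char 6 ('H'): step: R->6, L=0; H->plug->B->R->H->L->F->refl->E->L'->F->R'->E->plug->E

Answer: BEAEBE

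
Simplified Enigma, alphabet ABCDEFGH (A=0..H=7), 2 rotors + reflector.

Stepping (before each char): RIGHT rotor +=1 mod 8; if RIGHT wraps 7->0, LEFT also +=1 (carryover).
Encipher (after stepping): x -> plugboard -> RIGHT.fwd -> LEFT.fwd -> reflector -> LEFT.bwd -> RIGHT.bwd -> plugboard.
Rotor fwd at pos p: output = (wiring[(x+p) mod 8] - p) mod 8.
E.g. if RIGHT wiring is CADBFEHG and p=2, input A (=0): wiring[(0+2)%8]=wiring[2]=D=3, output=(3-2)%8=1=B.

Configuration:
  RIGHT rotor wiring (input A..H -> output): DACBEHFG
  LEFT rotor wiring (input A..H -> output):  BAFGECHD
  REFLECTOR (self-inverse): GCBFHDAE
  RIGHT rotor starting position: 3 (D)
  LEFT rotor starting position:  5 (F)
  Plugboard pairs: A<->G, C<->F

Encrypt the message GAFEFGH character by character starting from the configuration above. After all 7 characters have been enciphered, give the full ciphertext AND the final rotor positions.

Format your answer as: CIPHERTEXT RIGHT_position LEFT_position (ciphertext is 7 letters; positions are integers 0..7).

Char 1 ('G'): step: R->4, L=5; G->plug->A->R->A->L->F->refl->D->L'->E->R'->F->plug->C
Char 2 ('A'): step: R->5, L=5; A->plug->G->R->E->L->D->refl->F->L'->A->R'->B->plug->B
Char 3 ('F'): step: R->6, L=5; F->plug->C->R->F->L->A->refl->G->L'->C->R'->D->plug->D
Char 4 ('E'): step: R->7, L=5; E->plug->E->R->C->L->G->refl->A->L'->F->R'->F->plug->C
Char 5 ('F'): step: R->0, L->6 (L advanced); F->plug->C->R->C->L->D->refl->F->L'->B->R'->D->plug->D
Char 6 ('G'): step: R->1, L=6; G->plug->A->R->H->L->E->refl->H->L'->E->R'->F->plug->C
Char 7 ('H'): step: R->2, L=6; H->plug->H->R->G->L->G->refl->A->L'->F->R'->D->plug->D
Final: ciphertext=CBDCDCD, RIGHT=2, LEFT=6

Answer: CBDCDCD 2 6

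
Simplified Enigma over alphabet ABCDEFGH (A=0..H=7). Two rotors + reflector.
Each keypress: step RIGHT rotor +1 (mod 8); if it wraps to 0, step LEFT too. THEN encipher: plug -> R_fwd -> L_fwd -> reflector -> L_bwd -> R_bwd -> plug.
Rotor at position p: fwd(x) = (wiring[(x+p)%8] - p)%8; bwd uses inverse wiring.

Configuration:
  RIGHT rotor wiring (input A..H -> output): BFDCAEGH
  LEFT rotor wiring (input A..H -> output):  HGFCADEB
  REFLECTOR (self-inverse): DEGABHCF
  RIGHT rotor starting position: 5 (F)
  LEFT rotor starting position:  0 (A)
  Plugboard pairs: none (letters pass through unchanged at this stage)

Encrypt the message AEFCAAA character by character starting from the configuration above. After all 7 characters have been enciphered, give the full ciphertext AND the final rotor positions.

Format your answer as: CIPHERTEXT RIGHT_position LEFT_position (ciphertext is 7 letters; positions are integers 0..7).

Answer: GFHBDEG 4 1

Derivation:
Char 1 ('A'): step: R->6, L=0; A->plug->A->R->A->L->H->refl->F->L'->C->R'->G->plug->G
Char 2 ('E'): step: R->7, L=0; E->plug->E->R->D->L->C->refl->G->L'->B->R'->F->plug->F
Char 3 ('F'): step: R->0, L->1 (L advanced); F->plug->F->R->E->L->C->refl->G->L'->H->R'->H->plug->H
Char 4 ('C'): step: R->1, L=1; C->plug->C->R->B->L->E->refl->B->L'->C->R'->B->plug->B
Char 5 ('A'): step: R->2, L=1; A->plug->A->R->B->L->E->refl->B->L'->C->R'->D->plug->D
Char 6 ('A'): step: R->3, L=1; A->plug->A->R->H->L->G->refl->C->L'->E->R'->E->plug->E
Char 7 ('A'): step: R->4, L=1; A->plug->A->R->E->L->C->refl->G->L'->H->R'->G->plug->G
Final: ciphertext=GFHBDEG, RIGHT=4, LEFT=1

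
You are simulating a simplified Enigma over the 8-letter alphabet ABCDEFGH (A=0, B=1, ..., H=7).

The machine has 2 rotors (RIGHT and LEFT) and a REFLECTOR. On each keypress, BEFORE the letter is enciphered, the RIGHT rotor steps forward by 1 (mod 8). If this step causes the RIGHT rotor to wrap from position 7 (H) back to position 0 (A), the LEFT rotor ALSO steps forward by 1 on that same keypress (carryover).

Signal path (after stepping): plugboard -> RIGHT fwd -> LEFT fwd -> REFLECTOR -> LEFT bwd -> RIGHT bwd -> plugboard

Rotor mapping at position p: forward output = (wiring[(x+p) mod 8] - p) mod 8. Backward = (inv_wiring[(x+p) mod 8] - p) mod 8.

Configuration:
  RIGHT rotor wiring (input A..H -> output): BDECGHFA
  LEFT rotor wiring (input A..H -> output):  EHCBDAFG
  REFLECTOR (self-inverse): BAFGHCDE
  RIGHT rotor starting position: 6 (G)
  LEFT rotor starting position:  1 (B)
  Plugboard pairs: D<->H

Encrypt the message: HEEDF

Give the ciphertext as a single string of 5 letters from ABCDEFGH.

Char 1 ('H'): step: R->7, L=1; H->plug->D->R->F->L->E->refl->H->L'->E->R'->C->plug->C
Char 2 ('E'): step: R->0, L->2 (L advanced); E->plug->E->R->G->L->C->refl->F->L'->H->R'->F->plug->F
Char 3 ('E'): step: R->1, L=2; E->plug->E->R->G->L->C->refl->F->L'->H->R'->G->plug->G
Char 4 ('D'): step: R->2, L=2; D->plug->H->R->B->L->H->refl->E->L'->F->R'->D->plug->H
Char 5 ('F'): step: R->3, L=2; F->plug->F->R->G->L->C->refl->F->L'->H->R'->A->plug->A

Answer: CFGHA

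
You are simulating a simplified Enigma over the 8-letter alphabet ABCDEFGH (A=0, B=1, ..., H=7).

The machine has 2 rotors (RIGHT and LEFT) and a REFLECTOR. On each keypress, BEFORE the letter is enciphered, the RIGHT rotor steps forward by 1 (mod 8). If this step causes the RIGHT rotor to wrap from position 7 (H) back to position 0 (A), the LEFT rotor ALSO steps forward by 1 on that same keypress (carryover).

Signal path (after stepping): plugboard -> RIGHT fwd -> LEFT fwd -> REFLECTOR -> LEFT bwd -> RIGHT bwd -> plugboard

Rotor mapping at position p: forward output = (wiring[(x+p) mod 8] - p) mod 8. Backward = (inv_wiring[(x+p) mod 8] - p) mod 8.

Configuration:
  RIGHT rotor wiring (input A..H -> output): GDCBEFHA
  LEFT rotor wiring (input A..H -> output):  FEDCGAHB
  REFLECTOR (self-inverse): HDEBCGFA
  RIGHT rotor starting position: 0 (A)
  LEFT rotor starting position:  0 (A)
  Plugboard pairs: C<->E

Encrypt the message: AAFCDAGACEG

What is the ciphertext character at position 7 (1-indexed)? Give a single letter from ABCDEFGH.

Char 1 ('A'): step: R->1, L=0; A->plug->A->R->C->L->D->refl->B->L'->H->R'->G->plug->G
Char 2 ('A'): step: R->2, L=0; A->plug->A->R->A->L->F->refl->G->L'->E->R'->G->plug->G
Char 3 ('F'): step: R->3, L=0; F->plug->F->R->D->L->C->refl->E->L'->B->R'->B->plug->B
Char 4 ('C'): step: R->4, L=0; C->plug->E->R->C->L->D->refl->B->L'->H->R'->F->plug->F
Char 5 ('D'): step: R->5, L=0; D->plug->D->R->B->L->E->refl->C->L'->D->R'->C->plug->E
Char 6 ('A'): step: R->6, L=0; A->plug->A->R->B->L->E->refl->C->L'->D->R'->F->plug->F
Char 7 ('G'): step: R->7, L=0; G->plug->G->R->G->L->H->refl->A->L'->F->R'->F->plug->F

F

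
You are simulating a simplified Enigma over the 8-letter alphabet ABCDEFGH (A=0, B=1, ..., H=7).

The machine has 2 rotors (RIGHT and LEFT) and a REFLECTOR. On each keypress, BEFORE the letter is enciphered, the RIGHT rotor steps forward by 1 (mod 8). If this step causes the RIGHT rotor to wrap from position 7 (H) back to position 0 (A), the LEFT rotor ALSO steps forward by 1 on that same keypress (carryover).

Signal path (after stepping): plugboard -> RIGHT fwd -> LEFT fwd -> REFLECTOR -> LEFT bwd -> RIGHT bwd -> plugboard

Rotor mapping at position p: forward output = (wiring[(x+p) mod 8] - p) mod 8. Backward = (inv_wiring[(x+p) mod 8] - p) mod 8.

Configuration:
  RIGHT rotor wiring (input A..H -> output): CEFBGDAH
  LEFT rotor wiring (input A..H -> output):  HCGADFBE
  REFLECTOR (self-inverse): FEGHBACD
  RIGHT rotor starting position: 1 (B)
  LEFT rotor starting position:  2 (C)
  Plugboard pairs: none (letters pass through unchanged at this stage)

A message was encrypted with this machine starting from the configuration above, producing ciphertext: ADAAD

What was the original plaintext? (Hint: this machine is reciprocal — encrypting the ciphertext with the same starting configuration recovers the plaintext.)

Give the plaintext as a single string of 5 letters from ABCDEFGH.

Char 1 ('A'): step: R->2, L=2; A->plug->A->R->D->L->D->refl->H->L'->E->R'->C->plug->C
Char 2 ('D'): step: R->3, L=2; D->plug->D->R->F->L->C->refl->G->L'->B->R'->G->plug->G
Char 3 ('A'): step: R->4, L=2; A->plug->A->R->C->L->B->refl->E->L'->A->R'->F->plug->F
Char 4 ('A'): step: R->5, L=2; A->plug->A->R->G->L->F->refl->A->L'->H->R'->E->plug->E
Char 5 ('D'): step: R->6, L=2; D->plug->D->R->G->L->F->refl->A->L'->H->R'->E->plug->E

Answer: CGFEE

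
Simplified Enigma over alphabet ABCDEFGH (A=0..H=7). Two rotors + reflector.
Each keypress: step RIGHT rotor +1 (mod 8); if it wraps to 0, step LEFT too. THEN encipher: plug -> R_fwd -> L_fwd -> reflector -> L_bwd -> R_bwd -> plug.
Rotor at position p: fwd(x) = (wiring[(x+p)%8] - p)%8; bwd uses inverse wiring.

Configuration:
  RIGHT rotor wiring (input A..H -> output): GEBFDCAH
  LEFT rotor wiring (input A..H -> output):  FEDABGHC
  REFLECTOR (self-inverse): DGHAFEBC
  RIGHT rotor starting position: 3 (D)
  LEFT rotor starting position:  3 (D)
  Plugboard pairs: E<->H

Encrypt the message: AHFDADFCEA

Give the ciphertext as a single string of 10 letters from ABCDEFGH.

Answer: HCABCEEBBC

Derivation:
Char 1 ('A'): step: R->4, L=3; A->plug->A->R->H->L->A->refl->D->L'->C->R'->E->plug->H
Char 2 ('H'): step: R->5, L=3; H->plug->E->R->H->L->A->refl->D->L'->C->R'->C->plug->C
Char 3 ('F'): step: R->6, L=3; F->plug->F->R->H->L->A->refl->D->L'->C->R'->A->plug->A
Char 4 ('D'): step: R->7, L=3; D->plug->D->R->C->L->D->refl->A->L'->H->R'->B->plug->B
Char 5 ('A'): step: R->0, L->4 (L advanced); A->plug->A->R->G->L->H->refl->C->L'->B->R'->C->plug->C
Char 6 ('D'): step: R->1, L=4; D->plug->D->R->C->L->D->refl->A->L'->F->R'->H->plug->E
Char 7 ('F'): step: R->2, L=4; F->plug->F->R->F->L->A->refl->D->L'->C->R'->H->plug->E
Char 8 ('C'): step: R->3, L=4; C->plug->C->R->H->L->E->refl->F->L'->A->R'->B->plug->B
Char 9 ('E'): step: R->4, L=4; E->plug->H->R->B->L->C->refl->H->L'->G->R'->B->plug->B
Char 10 ('A'): step: R->5, L=4; A->plug->A->R->F->L->A->refl->D->L'->C->R'->C->plug->C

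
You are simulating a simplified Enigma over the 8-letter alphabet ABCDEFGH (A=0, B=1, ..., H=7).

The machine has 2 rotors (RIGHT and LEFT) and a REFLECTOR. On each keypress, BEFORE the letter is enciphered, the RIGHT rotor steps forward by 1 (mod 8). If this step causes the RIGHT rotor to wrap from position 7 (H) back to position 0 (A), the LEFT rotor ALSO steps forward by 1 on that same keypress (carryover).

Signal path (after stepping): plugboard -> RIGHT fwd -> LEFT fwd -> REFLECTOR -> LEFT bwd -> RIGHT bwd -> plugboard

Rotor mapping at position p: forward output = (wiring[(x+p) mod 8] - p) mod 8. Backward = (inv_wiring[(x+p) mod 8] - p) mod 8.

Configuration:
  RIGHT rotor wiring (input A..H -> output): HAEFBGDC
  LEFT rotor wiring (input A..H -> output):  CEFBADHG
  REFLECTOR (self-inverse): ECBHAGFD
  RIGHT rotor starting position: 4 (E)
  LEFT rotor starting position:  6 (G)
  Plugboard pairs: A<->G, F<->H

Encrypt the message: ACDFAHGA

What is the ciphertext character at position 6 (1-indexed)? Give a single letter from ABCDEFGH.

Char 1 ('A'): step: R->5, L=6; A->plug->G->R->A->L->B->refl->C->L'->G->R'->B->plug->B
Char 2 ('C'): step: R->6, L=6; C->plug->C->R->B->L->A->refl->E->L'->C->R'->D->plug->D
Char 3 ('D'): step: R->7, L=6; D->plug->D->R->F->L->D->refl->H->L'->E->R'->H->plug->F
Char 4 ('F'): step: R->0, L->7 (L advanced); F->plug->H->R->C->L->F->refl->G->L'->D->R'->G->plug->A
Char 5 ('A'): step: R->1, L=7; A->plug->G->R->B->L->D->refl->H->L'->A->R'->D->plug->D
Char 6 ('H'): step: R->2, L=7; H->plug->F->R->A->L->H->refl->D->L'->B->R'->E->plug->E

E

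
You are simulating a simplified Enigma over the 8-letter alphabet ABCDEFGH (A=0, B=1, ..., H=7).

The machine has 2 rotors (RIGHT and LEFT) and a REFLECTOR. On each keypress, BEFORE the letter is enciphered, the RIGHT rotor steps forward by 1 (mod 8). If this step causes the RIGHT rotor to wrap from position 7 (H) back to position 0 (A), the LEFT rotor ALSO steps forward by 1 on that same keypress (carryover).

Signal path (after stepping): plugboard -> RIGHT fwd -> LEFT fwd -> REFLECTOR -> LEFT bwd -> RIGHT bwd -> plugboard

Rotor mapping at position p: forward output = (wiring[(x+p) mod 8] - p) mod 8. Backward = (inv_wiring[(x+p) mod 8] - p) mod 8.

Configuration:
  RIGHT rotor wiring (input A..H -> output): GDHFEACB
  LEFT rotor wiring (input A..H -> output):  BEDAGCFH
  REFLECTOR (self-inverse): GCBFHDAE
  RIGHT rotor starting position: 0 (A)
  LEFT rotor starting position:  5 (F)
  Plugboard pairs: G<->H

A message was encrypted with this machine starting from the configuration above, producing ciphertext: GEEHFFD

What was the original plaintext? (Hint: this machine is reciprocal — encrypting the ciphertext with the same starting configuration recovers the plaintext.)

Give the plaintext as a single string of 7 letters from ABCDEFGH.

Answer: FDHBGGE

Derivation:
Char 1 ('G'): step: R->1, L=5; G->plug->H->R->F->L->G->refl->A->L'->B->R'->F->plug->F
Char 2 ('E'): step: R->2, L=5; E->plug->E->R->A->L->F->refl->D->L'->G->R'->D->plug->D
Char 3 ('E'): step: R->3, L=5; E->plug->E->R->G->L->D->refl->F->L'->A->R'->G->plug->H
Char 4 ('H'): step: R->4, L=5; H->plug->G->R->D->L->E->refl->H->L'->E->R'->B->plug->B
Char 5 ('F'): step: R->5, L=5; F->plug->F->R->C->L->C->refl->B->L'->H->R'->H->plug->G
Char 6 ('F'): step: R->6, L=5; F->plug->F->R->H->L->B->refl->C->L'->C->R'->H->plug->G
Char 7 ('D'): step: R->7, L=5; D->plug->D->R->A->L->F->refl->D->L'->G->R'->E->plug->E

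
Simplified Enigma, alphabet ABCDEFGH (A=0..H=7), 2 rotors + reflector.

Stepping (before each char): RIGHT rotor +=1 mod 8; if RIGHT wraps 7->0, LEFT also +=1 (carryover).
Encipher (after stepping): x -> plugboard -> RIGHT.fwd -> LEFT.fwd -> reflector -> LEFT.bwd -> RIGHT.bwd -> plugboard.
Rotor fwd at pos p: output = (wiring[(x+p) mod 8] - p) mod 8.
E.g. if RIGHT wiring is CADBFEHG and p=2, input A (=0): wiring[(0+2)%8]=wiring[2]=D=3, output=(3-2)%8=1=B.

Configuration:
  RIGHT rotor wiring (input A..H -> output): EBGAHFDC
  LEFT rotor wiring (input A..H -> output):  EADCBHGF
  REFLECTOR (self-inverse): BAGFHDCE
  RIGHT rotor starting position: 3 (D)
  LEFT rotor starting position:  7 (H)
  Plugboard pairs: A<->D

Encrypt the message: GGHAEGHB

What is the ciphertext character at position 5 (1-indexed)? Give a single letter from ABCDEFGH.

Char 1 ('G'): step: R->4, L=7; G->plug->G->R->C->L->B->refl->A->L'->G->R'->D->plug->A
Char 2 ('G'): step: R->5, L=7; G->plug->G->R->D->L->E->refl->H->L'->H->R'->D->plug->A
Char 3 ('H'): step: R->6, L=7; H->plug->H->R->H->L->H->refl->E->L'->D->R'->D->plug->A
Char 4 ('A'): step: R->7, L=7; A->plug->D->R->H->L->H->refl->E->L'->D->R'->A->plug->D
Char 5 ('E'): step: R->0, L->0 (L advanced); E->plug->E->R->H->L->F->refl->D->L'->C->R'->H->plug->H

H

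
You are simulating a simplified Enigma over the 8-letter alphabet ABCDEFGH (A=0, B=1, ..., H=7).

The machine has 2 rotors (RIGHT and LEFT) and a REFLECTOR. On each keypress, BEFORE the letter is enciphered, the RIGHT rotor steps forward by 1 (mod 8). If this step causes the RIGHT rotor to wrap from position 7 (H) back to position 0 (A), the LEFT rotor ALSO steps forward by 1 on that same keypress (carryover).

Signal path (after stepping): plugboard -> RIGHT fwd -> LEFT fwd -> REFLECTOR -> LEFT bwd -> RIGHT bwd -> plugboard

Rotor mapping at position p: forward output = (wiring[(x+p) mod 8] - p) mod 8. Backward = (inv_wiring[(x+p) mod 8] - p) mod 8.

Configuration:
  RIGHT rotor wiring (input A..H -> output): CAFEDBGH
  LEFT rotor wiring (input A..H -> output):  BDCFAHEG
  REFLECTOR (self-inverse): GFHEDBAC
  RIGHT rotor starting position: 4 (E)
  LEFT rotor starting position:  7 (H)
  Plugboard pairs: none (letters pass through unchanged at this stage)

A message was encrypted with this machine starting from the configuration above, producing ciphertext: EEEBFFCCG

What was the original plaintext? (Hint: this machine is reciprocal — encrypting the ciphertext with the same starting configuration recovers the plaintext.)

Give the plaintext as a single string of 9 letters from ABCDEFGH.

Answer: CGHEDBABA

Derivation:
Char 1 ('E'): step: R->5, L=7; E->plug->E->R->D->L->D->refl->E->L'->C->R'->C->plug->C
Char 2 ('E'): step: R->6, L=7; E->plug->E->R->H->L->F->refl->B->L'->F->R'->G->plug->G
Char 3 ('E'): step: R->7, L=7; E->plug->E->R->F->L->B->refl->F->L'->H->R'->H->plug->H
Char 4 ('B'): step: R->0, L->0 (L advanced); B->plug->B->R->A->L->B->refl->F->L'->D->R'->E->plug->E
Char 5 ('F'): step: R->1, L=0; F->plug->F->R->F->L->H->refl->C->L'->C->R'->D->plug->D
Char 6 ('F'): step: R->2, L=0; F->plug->F->R->F->L->H->refl->C->L'->C->R'->B->plug->B
Char 7 ('C'): step: R->3, L=0; C->plug->C->R->G->L->E->refl->D->L'->B->R'->A->plug->A
Char 8 ('C'): step: R->4, L=0; C->plug->C->R->C->L->C->refl->H->L'->F->R'->B->plug->B
Char 9 ('G'): step: R->5, L=0; G->plug->G->R->H->L->G->refl->A->L'->E->R'->A->plug->A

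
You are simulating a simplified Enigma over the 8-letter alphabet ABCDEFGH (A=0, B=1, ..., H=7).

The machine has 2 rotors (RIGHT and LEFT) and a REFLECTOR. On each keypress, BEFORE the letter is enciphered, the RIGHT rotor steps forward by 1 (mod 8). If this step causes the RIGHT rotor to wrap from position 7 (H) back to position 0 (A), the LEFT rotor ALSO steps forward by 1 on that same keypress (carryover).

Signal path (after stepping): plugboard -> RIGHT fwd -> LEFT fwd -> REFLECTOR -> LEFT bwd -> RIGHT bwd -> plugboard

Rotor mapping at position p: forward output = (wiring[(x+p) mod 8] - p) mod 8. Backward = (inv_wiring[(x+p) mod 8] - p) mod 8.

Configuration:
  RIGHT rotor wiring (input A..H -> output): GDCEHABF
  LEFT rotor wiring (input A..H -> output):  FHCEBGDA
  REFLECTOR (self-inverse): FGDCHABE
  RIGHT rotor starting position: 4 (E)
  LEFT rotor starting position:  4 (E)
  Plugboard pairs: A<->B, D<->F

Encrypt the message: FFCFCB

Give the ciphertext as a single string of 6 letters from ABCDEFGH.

Answer: DGBCHH

Derivation:
Char 1 ('F'): step: R->5, L=4; F->plug->D->R->B->L->C->refl->D->L'->F->R'->F->plug->D
Char 2 ('F'): step: R->6, L=4; F->plug->D->R->F->L->D->refl->C->L'->B->R'->G->plug->G
Char 3 ('C'): step: R->7, L=4; C->plug->C->R->E->L->B->refl->G->L'->G->R'->A->plug->B
Char 4 ('F'): step: R->0, L->5 (L advanced); F->plug->D->R->E->L->C->refl->D->L'->C->R'->C->plug->C
Char 5 ('C'): step: R->1, L=5; C->plug->C->R->D->L->A->refl->F->L'->F->R'->H->plug->H
Char 6 ('B'): step: R->2, L=5; B->plug->A->R->A->L->B->refl->G->L'->B->R'->H->plug->H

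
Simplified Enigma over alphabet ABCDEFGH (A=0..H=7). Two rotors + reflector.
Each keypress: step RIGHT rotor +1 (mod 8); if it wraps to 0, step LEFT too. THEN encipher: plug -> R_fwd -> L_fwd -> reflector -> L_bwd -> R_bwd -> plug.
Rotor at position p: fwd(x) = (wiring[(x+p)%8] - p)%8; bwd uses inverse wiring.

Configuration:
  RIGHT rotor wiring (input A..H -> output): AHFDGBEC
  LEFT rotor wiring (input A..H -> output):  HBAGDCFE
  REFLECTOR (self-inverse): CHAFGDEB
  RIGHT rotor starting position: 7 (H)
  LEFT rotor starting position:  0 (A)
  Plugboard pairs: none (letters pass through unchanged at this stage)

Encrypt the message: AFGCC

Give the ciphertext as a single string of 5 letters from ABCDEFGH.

Char 1 ('A'): step: R->0, L->1 (L advanced); A->plug->A->R->A->L->A->refl->C->L'->D->R'->D->plug->D
Char 2 ('F'): step: R->1, L=1; F->plug->F->R->D->L->C->refl->A->L'->A->R'->E->plug->E
Char 3 ('G'): step: R->2, L=1; G->plug->G->R->G->L->D->refl->F->L'->C->R'->E->plug->E
Char 4 ('C'): step: R->3, L=1; C->plug->C->R->G->L->D->refl->F->L'->C->R'->H->plug->H
Char 5 ('C'): step: R->4, L=1; C->plug->C->R->A->L->A->refl->C->L'->D->R'->F->plug->F

Answer: DEEHF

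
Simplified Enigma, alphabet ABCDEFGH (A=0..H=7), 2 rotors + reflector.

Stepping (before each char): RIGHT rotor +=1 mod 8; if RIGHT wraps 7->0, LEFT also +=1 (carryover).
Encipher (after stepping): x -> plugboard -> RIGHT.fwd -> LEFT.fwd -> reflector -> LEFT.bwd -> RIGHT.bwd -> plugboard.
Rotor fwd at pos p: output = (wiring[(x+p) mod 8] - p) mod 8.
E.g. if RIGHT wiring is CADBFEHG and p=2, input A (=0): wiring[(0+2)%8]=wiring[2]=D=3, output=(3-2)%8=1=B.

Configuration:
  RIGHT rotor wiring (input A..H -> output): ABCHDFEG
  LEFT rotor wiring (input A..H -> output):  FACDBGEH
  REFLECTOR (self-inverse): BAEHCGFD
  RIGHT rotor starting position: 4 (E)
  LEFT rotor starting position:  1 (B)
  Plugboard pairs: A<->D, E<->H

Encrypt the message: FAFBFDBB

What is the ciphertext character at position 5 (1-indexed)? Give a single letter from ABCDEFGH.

Char 1 ('F'): step: R->5, L=1; F->plug->F->R->F->L->D->refl->H->L'->A->R'->A->plug->D
Char 2 ('A'): step: R->6, L=1; A->plug->D->R->D->L->A->refl->B->L'->B->R'->F->plug->F
Char 3 ('F'): step: R->7, L=1; F->plug->F->R->E->L->F->refl->G->L'->G->R'->G->plug->G
Char 4 ('B'): step: R->0, L->2 (L advanced); B->plug->B->R->B->L->B->refl->A->L'->A->R'->A->plug->D
Char 5 ('F'): step: R->1, L=2; F->plug->F->R->D->L->E->refl->C->L'->E->R'->E->plug->H

H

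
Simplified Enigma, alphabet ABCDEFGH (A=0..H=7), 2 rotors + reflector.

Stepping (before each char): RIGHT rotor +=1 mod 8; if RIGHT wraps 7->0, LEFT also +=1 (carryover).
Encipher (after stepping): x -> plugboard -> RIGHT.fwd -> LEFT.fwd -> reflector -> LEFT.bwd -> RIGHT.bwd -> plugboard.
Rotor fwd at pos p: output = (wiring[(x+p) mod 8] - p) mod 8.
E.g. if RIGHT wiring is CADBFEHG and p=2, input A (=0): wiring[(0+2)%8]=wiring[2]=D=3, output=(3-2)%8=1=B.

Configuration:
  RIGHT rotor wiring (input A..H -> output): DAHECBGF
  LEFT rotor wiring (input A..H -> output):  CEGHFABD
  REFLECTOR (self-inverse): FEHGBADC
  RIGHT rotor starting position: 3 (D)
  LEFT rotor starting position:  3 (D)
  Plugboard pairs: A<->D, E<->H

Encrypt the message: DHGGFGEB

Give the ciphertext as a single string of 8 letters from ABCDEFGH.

Answer: EGABBDFE

Derivation:
Char 1 ('D'): step: R->4, L=3; D->plug->A->R->G->L->B->refl->E->L'->A->R'->H->plug->E
Char 2 ('H'): step: R->5, L=3; H->plug->E->R->D->L->G->refl->D->L'->H->R'->G->plug->G
Char 3 ('G'): step: R->6, L=3; G->plug->G->R->E->L->A->refl->F->L'->C->R'->D->plug->A
Char 4 ('G'): step: R->7, L=3; G->plug->G->R->C->L->F->refl->A->L'->E->R'->B->plug->B
Char 5 ('F'): step: R->0, L->4 (L advanced); F->plug->F->R->B->L->E->refl->B->L'->A->R'->B->plug->B
Char 6 ('G'): step: R->1, L=4; G->plug->G->R->E->L->G->refl->D->L'->H->R'->A->plug->D
Char 7 ('E'): step: R->2, L=4; E->plug->H->R->G->L->C->refl->H->L'->D->R'->F->plug->F
Char 8 ('B'): step: R->3, L=4; B->plug->B->R->H->L->D->refl->G->L'->E->R'->H->plug->E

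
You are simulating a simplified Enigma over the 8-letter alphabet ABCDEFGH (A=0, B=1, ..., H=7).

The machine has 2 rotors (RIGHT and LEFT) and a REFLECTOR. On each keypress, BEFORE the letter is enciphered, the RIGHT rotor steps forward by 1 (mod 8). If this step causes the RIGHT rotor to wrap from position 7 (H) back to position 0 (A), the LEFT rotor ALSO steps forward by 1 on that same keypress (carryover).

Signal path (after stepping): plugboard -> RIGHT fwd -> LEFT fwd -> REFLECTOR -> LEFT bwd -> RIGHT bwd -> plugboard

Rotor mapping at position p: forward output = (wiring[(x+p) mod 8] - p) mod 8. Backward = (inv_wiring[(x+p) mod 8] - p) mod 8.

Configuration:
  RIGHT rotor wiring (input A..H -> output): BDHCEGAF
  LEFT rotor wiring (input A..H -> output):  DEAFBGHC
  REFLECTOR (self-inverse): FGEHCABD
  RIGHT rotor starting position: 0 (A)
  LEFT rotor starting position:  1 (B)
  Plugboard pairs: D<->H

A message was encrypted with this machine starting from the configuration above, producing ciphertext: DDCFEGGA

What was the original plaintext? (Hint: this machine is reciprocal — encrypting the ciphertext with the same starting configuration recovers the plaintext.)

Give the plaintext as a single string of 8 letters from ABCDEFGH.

Answer: CBDBGHBH

Derivation:
Char 1 ('D'): step: R->1, L=1; D->plug->H->R->A->L->D->refl->H->L'->B->R'->C->plug->C
Char 2 ('D'): step: R->2, L=1; D->plug->H->R->B->L->H->refl->D->L'->A->R'->B->plug->B
Char 3 ('C'): step: R->3, L=1; C->plug->C->R->D->L->A->refl->F->L'->E->R'->H->plug->D
Char 4 ('F'): step: R->4, L=1; F->plug->F->R->H->L->C->refl->E->L'->C->R'->B->plug->B
Char 5 ('E'): step: R->5, L=1; E->plug->E->R->G->L->B->refl->G->L'->F->R'->G->plug->G
Char 6 ('G'): step: R->6, L=1; G->plug->G->R->G->L->B->refl->G->L'->F->R'->D->plug->H
Char 7 ('G'): step: R->7, L=1; G->plug->G->R->H->L->C->refl->E->L'->C->R'->B->plug->B
Char 8 ('A'): step: R->0, L->2 (L advanced); A->plug->A->R->B->L->D->refl->H->L'->C->R'->D->plug->H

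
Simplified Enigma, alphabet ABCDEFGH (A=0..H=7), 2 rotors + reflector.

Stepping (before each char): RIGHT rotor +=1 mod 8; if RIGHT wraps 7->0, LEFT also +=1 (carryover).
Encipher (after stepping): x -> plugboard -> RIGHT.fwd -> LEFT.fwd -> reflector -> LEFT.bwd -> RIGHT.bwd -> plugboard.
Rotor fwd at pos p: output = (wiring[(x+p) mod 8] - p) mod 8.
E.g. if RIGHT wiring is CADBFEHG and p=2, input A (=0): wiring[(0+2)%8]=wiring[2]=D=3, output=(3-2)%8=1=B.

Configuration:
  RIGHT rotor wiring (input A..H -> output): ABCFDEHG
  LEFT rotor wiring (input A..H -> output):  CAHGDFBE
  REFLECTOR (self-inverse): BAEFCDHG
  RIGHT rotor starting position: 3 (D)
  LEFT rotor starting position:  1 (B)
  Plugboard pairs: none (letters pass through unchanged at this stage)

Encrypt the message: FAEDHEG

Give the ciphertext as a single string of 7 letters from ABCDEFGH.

Answer: AFDFCAD

Derivation:
Char 1 ('F'): step: R->4, L=1; F->plug->F->R->F->L->A->refl->B->L'->H->R'->A->plug->A
Char 2 ('A'): step: R->5, L=1; A->plug->A->R->H->L->B->refl->A->L'->F->R'->F->plug->F
Char 3 ('E'): step: R->6, L=1; E->plug->E->R->E->L->E->refl->C->L'->D->R'->D->plug->D
Char 4 ('D'): step: R->7, L=1; D->plug->D->R->D->L->C->refl->E->L'->E->R'->F->plug->F
Char 5 ('H'): step: R->0, L->2 (L advanced); H->plug->H->R->G->L->A->refl->B->L'->C->R'->C->plug->C
Char 6 ('E'): step: R->1, L=2; E->plug->E->R->D->L->D->refl->F->L'->A->R'->A->plug->A
Char 7 ('G'): step: R->2, L=2; G->plug->G->R->G->L->A->refl->B->L'->C->R'->D->plug->D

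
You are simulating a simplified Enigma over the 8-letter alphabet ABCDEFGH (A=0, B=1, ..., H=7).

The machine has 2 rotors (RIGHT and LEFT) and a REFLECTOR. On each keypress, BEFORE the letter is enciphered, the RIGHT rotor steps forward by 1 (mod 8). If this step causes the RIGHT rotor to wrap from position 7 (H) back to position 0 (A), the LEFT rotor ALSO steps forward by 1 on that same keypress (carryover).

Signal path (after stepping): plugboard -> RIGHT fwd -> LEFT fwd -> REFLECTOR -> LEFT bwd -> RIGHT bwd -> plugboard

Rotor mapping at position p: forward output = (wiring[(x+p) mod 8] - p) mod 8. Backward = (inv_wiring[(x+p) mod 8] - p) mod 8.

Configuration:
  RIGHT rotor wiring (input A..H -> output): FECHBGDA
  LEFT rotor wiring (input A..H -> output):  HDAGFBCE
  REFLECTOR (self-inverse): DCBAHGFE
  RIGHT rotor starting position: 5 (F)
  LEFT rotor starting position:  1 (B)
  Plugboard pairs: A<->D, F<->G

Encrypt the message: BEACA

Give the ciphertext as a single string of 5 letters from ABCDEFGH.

Char 1 ('B'): step: R->6, L=1; B->plug->B->R->C->L->F->refl->G->L'->H->R'->C->plug->C
Char 2 ('E'): step: R->7, L=1; E->plug->E->R->A->L->C->refl->B->L'->F->R'->C->plug->C
Char 3 ('A'): step: R->0, L->2 (L advanced); A->plug->D->R->H->L->B->refl->C->L'->F->R'->A->plug->D
Char 4 ('C'): step: R->1, L=2; C->plug->C->R->G->L->F->refl->G->L'->A->R'->D->plug->A
Char 5 ('A'): step: R->2, L=2; A->plug->D->R->E->L->A->refl->D->L'->C->R'->H->plug->H

Answer: CCDAH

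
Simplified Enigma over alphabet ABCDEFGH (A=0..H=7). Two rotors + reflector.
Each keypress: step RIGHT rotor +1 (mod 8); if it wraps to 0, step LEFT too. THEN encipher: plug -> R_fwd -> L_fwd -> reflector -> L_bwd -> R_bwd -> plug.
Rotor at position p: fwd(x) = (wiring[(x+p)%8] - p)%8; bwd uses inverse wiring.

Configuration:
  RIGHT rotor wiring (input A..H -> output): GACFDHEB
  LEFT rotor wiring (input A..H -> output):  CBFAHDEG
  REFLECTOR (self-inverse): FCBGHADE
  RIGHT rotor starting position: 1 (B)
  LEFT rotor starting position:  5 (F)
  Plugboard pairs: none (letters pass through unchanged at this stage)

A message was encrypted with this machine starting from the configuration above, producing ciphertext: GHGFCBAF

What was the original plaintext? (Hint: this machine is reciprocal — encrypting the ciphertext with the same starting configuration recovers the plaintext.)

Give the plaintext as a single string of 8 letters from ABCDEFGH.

Char 1 ('G'): step: R->2, L=5; G->plug->G->R->E->L->E->refl->H->L'->B->R'->C->plug->C
Char 2 ('H'): step: R->3, L=5; H->plug->H->R->H->L->C->refl->B->L'->C->R'->A->plug->A
Char 3 ('G'): step: R->4, L=5; G->plug->G->R->G->L->D->refl->G->L'->A->R'->C->plug->C
Char 4 ('F'): step: R->5, L=5; F->plug->F->R->F->L->A->refl->F->L'->D->R'->E->plug->E
Char 5 ('C'): step: R->6, L=5; C->plug->C->R->A->L->G->refl->D->L'->G->R'->A->plug->A
Char 6 ('B'): step: R->7, L=5; B->plug->B->R->H->L->C->refl->B->L'->C->R'->A->plug->A
Char 7 ('A'): step: R->0, L->6 (L advanced); A->plug->A->R->G->L->B->refl->C->L'->F->R'->D->plug->D
Char 8 ('F'): step: R->1, L=6; F->plug->F->R->D->L->D->refl->G->L'->A->R'->G->plug->G

Answer: CACEAADG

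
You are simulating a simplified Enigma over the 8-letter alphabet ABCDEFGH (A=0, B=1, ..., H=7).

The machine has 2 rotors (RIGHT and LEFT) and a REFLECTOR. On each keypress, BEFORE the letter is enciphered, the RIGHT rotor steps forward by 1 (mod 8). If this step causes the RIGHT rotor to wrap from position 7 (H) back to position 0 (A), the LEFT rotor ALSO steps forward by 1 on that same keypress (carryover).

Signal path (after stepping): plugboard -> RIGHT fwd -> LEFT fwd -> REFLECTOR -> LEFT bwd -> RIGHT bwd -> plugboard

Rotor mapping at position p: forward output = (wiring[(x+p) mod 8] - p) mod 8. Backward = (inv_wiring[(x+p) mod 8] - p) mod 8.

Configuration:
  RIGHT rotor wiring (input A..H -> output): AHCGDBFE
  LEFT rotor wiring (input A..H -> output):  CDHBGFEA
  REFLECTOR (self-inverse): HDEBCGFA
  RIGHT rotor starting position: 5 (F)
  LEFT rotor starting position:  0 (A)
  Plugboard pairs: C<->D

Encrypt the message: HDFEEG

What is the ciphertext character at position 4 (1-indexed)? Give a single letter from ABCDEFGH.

Char 1 ('H'): step: R->6, L=0; H->plug->H->R->D->L->B->refl->D->L'->B->R'->D->plug->C
Char 2 ('D'): step: R->7, L=0; D->plug->C->R->A->L->C->refl->E->L'->G->R'->H->plug->H
Char 3 ('F'): step: R->0, L->1 (L advanced); F->plug->F->R->B->L->G->refl->F->L'->D->R'->E->plug->E
Char 4 ('E'): step: R->1, L=1; E->plug->E->R->A->L->C->refl->E->L'->E->R'->F->plug->F

F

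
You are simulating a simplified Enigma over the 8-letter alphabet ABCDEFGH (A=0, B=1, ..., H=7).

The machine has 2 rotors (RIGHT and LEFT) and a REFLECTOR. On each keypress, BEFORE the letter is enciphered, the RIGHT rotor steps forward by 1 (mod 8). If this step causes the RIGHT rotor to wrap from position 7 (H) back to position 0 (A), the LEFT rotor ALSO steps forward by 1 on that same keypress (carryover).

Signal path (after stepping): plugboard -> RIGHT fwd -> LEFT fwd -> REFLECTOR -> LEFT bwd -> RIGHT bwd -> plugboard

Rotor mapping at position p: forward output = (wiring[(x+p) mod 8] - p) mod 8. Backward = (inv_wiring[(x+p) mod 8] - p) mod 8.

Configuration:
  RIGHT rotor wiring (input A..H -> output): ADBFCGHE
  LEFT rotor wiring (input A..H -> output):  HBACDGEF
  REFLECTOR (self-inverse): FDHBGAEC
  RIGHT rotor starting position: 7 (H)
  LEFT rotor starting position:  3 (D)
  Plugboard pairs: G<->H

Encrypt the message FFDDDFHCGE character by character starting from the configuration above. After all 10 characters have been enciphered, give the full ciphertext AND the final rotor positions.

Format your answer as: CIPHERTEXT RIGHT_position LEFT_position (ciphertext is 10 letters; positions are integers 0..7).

Char 1 ('F'): step: R->0, L->4 (L advanced); F->plug->F->R->G->L->E->refl->G->L'->H->R'->G->plug->H
Char 2 ('F'): step: R->1, L=4; F->plug->F->R->G->L->E->refl->G->L'->H->R'->H->plug->G
Char 3 ('D'): step: R->2, L=4; D->plug->D->R->E->L->D->refl->B->L'->D->R'->B->plug->B
Char 4 ('D'): step: R->3, L=4; D->plug->D->R->E->L->D->refl->B->L'->D->R'->C->plug->C
Char 5 ('D'): step: R->4, L=4; D->plug->D->R->A->L->H->refl->C->L'->B->R'->H->plug->G
Char 6 ('F'): step: R->5, L=4; F->plug->F->R->E->L->D->refl->B->L'->D->R'->D->plug->D
Char 7 ('H'): step: R->6, L=4; H->plug->G->R->E->L->D->refl->B->L'->D->R'->E->plug->E
Char 8 ('C'): step: R->7, L=4; C->plug->C->R->E->L->D->refl->B->L'->D->R'->F->plug->F
Char 9 ('G'): step: R->0, L->5 (L advanced); G->plug->H->R->E->L->E->refl->G->L'->H->R'->G->plug->H
Char 10 ('E'): step: R->1, L=5; E->plug->E->R->F->L->D->refl->B->L'->A->R'->B->plug->B
Final: ciphertext=HGBCGDEFHB, RIGHT=1, LEFT=5

Answer: HGBCGDEFHB 1 5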